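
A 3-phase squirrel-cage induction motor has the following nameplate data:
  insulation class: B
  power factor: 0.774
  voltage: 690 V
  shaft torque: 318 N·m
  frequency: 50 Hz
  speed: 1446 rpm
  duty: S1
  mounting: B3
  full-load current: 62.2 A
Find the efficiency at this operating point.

83.7 %

ω = 2π × 1446/60 = 151.4 rad/s; P_out = τω = 318 × 151.4 = 48145 W
P_in = √3·V_L·I_L·cosφ = 1.732 × 690 × 62.2 × 0.774 = 57534 W
η = P_out / P_in = 48145 / 57534 = 0.837 = 83.7%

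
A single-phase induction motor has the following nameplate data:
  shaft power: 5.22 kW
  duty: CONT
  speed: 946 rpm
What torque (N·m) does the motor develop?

ω = 2π × 946/60 = 99.06 rad/s
τ = P/ω = 5220/99.06 = 52.7 N·m

52.7 N·m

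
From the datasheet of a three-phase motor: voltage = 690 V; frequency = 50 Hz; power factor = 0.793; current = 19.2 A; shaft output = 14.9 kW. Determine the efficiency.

P_out = 14.9 kW = 14900 W
P_in = √3·V_L·I_L·cosφ = 1.732 × 690 × 19.2 × 0.793 = 18196 W
η = P_out / P_in = 14900 / 18196 = 0.819 = 81.9%

81.9 %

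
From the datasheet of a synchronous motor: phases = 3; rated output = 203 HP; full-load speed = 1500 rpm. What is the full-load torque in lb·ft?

P_out = 203 × 746 = 151438 W
ω = 2π × 1500/60 = 157.1 rad/s
τ = P_out/ω = 151438/157.1 = 964 N·m
In lb·ft: 964/1.356 = 711 lb·ft

711 lb·ft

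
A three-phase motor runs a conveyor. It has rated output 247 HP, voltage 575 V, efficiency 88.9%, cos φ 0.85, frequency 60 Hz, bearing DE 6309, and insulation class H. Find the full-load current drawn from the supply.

P_out = 247 × 746 = 184262 W
P_in = P_out / η = 184262 / 0.889 = 207269 W
I_L = P_in / (√3·V_L·cosφ) = 207269 / (1.732 × 575 × 0.85) = 245 A

245 A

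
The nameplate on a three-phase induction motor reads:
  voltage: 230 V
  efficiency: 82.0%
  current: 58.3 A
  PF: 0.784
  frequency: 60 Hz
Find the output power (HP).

P_in = √3·V·I·cosφ = 1.732 × 230 × 58.3 × 0.784 = 18208 W
P_out = η·P_in = 0.82 × 18208 = 14931 W
= 14931/746 = 20 HP

20 HP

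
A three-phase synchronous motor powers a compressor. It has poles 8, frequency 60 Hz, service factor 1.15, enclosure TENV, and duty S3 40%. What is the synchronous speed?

n_s = 120f/p = 120×60/8 = 900 rpm

900 rpm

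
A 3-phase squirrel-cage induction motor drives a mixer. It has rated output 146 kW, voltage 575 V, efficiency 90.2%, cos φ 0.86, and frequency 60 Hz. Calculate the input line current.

P_out = 146 kW = 146000 W
P_in = P_out / η = 146000 / 0.902 = 161863 W
I_L = P_in / (√3·V_L·cosφ) = 161863 / (1.732 × 575 × 0.86) = 189 A

189 A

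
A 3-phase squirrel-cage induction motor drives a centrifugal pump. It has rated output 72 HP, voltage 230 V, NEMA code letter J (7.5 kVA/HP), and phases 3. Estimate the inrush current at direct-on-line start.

1360 A

S_LR = 7.5 × 72 = 540 kVA
I_LR = S_LR/(√3·V_L) = 540000/(1.732×230) = 1360 A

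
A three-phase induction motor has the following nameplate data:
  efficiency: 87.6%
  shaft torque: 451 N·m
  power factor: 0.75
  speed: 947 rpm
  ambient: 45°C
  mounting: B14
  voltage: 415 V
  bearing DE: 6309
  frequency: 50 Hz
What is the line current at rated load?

ω = 2π×947/60 = 99.17 rad/s; P_out = τω = 451 × 99.17 = 44726 W
P_in = P_out / η = 44726 / 0.876 = 51057 W
I_L = P_in / (√3·V_L·cosφ) = 51057 / (1.732 × 415 × 0.75) = 94.7 A

94.7 A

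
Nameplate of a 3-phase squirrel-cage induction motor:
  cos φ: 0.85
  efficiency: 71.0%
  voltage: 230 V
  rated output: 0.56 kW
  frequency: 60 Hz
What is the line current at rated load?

P_out = 0.56 kW = 560 W
P_in = P_out / η = 560 / 0.710 = 789 W
I_L = P_in / (√3·V_L·cosφ) = 789 / (1.732 × 230 × 0.85) = 2.33 A

2.33 A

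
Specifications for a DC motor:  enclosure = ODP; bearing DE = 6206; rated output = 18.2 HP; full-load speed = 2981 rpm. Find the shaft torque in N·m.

P_out = 18.2 × 746 = 13577 W
ω = 2π × 2981/60 = 312.2 rad/s
τ = P_out/ω = 13577/312.2 = 43.5 N·m

43.5 N·m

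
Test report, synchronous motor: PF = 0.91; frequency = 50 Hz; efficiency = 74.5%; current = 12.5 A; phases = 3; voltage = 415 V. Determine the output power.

P_in = √3·V·I·cosφ = 1.732 × 415 × 12.5 × 0.91 = 8176 W
P_out = η·P_in = 0.745 × 8176 = 6091 W

6.09 kW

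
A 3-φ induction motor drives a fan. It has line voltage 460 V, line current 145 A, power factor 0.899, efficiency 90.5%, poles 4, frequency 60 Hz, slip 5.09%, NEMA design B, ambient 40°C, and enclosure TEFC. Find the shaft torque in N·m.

P_in = √3·V·I·cosφ = 1.732 × 460 × 145 × 0.899 = 103856 W
P_out = η·P_in = 0.905 × 103856 = 93990 W
n_s = 120×60/4 = 1800 rpm; n = 1800×(1−0.0509) = 1708 rpm
ω = 2π×1708/60 = 178.9 rad/s
τ = P_out/ω = 93990/178.9 = 525 N·m

525 N·m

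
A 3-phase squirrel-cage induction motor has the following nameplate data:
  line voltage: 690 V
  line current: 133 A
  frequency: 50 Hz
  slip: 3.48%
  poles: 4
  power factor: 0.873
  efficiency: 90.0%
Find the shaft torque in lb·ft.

608 lb·ft

P_in = √3·V·I·cosφ = 1.732 × 690 × 133 × 0.873 = 138760 W
P_out = η·P_in = 0.9 × 138760 = 124884 W
n_s = 120×50/4 = 1500 rpm; n = 1500×(1−0.0348) = 1448 rpm
ω = 2π×1448/60 = 151.6 rad/s
τ = P_out/ω = 124884/151.6 = 823.8 N·m
In lb·ft: 823.8/1.356 = 608 lb·ft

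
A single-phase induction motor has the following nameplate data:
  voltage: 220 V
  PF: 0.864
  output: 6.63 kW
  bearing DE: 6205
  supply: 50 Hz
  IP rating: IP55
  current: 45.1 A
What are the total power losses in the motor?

1.94 kW

P_in = V·I·cosφ = 220×45.1×0.864 = 8573 W
P_out = 6630 W
Losses = P_in − P_out = 8573 − 6630 = 1943 W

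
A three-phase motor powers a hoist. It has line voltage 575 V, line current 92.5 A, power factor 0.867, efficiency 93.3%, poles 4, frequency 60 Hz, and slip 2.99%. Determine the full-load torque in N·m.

408 N·m

P_in = √3·V·I·cosφ = 1.732 × 575 × 92.5 × 0.867 = 79869 W
P_out = η·P_in = 0.933 × 79869 = 74518 W
n_s = 120×60/4 = 1800 rpm; n = 1800×(1−0.0299) = 1746 rpm
ω = 2π×1746/60 = 182.8 rad/s
τ = P_out/ω = 74518/182.8 = 408 N·m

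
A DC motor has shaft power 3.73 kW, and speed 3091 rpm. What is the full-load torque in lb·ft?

ω = 2π × 3091/60 = 323.7 rad/s
τ = P/ω = 3730/323.7 = 11.52 N·m
In lb·ft: 11.52/1.356 = 8.5 lb·ft

8.5 lb·ft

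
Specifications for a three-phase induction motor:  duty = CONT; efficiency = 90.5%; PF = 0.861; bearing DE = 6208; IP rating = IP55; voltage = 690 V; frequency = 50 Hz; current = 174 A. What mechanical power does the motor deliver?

P_in = √3·V·I·cosφ = 1.732 × 690 × 174 × 0.861 = 179040 W
P_out = η·P_in = 0.905 × 179040 = 162031 W

162 kW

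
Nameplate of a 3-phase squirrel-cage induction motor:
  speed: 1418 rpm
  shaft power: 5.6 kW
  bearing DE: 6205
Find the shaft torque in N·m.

ω = 2π × 1418/60 = 148.5 rad/s
τ = P/ω = 5600/148.5 = 37.7 N·m

37.7 N·m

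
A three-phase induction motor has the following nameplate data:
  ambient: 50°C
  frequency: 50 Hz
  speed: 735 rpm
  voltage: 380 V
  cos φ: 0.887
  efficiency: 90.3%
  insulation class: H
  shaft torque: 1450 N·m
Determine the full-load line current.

ω = 2π×735/60 = 76.97 rad/s; P_out = τω = 1450 × 76.97 = 111607 W
P_in = P_out / η = 111607 / 0.903 = 123596 W
I_L = P_in / (√3·V_L·cosφ) = 123596 / (1.732 × 380 × 0.887) = 212 A

212 A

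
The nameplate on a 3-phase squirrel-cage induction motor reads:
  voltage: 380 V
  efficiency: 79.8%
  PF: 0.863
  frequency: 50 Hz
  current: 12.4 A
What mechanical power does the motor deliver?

5.62 kW

P_in = √3·V·I·cosφ = 1.732 × 380 × 12.4 × 0.863 = 7043 W
P_out = η·P_in = 0.798 × 7043 = 5620 W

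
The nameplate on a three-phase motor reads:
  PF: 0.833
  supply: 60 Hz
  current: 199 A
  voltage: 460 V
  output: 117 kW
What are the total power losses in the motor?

P_in = √3·V·I·cosφ = 1.732×460×199×0.833 = 132070 W
P_out = 117000 W
Losses = P_in − P_out = 132070 − 117000 = 15070 W

15.1 kW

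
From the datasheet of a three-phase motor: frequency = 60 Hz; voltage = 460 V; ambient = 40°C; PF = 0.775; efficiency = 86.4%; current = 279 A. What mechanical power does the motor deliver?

P_in = √3·V·I·cosφ = 1.732 × 460 × 279 × 0.775 = 172271 W
P_out = η·P_in = 0.864 × 172271 = 148842 W

149 kW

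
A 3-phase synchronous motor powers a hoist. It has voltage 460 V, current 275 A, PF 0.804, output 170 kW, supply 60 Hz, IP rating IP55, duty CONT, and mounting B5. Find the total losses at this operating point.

6160 W

P_in = √3·V·I·cosφ = 1.732×460×275×0.804 = 176155 W
P_out = 170000 W
Losses = P_in − P_out = 176155 − 170000 = 6155 W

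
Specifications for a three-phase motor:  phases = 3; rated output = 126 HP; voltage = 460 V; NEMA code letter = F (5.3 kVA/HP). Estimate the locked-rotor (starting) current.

S_LR = 5.3 × 126 = 667.8 kVA
I_LR = S_LR/(√3·V_L) = 667800/(1.732×460) = 838 A

838 A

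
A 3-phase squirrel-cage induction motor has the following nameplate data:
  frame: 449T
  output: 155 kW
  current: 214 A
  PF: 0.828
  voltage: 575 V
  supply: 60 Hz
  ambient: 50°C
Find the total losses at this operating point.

P_in = √3·V·I·cosφ = 1.732×575×214×0.828 = 176466 W
P_out = 155000 W
Losses = P_in − P_out = 176466 − 155000 = 21466 W

21.5 kW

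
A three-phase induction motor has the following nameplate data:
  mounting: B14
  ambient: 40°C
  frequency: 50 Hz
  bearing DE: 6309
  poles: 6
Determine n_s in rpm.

1000 rpm

n_s = 120f/p = 120×50/6 = 1000 rpm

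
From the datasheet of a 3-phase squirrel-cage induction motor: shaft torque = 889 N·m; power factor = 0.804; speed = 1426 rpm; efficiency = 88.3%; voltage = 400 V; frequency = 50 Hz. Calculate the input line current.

ω = 2π×1426/60 = 149.3 rad/s; P_out = τω = 889 × 149.3 = 132728 W
P_in = P_out / η = 132728 / 0.883 = 150315 W
I_L = P_in / (√3·V_L·cosφ) = 150315 / (1.732 × 400 × 0.804) = 270 A

270 A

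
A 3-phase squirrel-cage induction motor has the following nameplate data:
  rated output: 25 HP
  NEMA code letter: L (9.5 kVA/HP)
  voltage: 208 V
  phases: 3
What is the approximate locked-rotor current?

S_LR = 9.5 × 25 = 237.5 kVA
I_LR = S_LR/(√3·V_L) = 237500/(1.732×208) = 659 A

659 A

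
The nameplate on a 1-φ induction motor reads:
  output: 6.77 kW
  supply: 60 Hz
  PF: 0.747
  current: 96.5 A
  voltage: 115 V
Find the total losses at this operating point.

P_in = V·I·cosφ = 115×96.5×0.747 = 8290 W
P_out = 6770 W
Losses = P_in − P_out = 8290 − 6770 = 1520 W

1520 W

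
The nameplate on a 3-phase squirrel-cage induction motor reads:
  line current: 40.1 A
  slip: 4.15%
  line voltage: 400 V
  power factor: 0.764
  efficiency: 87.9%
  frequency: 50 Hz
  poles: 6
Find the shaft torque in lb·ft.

P_in = √3·V·I·cosφ = 1.732 × 400 × 40.1 × 0.764 = 21225 W
P_out = η·P_in = 0.879 × 21225 = 18657 W
n_s = 120×50/6 = 1000 rpm; n = 1000×(1−0.0415) = 959 rpm
ω = 2π×959/60 = 100.4 rad/s
τ = P_out/ω = 18657/100.4 = 185.8 N·m
In lb·ft: 185.8/1.356 = 137 lb·ft

137 lb·ft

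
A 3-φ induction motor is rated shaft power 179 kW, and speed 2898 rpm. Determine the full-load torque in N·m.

590 N·m

ω = 2π × 2898/60 = 303.5 rad/s
τ = P/ω = 179000/303.5 = 590 N·m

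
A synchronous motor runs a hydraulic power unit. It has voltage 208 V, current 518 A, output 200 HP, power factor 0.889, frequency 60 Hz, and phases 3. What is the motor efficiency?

89.9 %

P_out = 200 × 746 = 149200 W
P_in = √3·V_L·I_L·cosφ = 1.732 × 208 × 518 × 0.889 = 165899 W
η = P_out / P_in = 149200 / 165899 = 0.899 = 89.9%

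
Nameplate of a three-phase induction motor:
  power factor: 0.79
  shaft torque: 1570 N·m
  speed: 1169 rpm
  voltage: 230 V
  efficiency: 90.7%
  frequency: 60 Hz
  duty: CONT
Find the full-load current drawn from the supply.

673 A

ω = 2π×1169/60 = 122.4 rad/s; P_out = τω = 1570 × 122.4 = 192168 W
P_in = P_out / η = 192168 / 0.907 = 211872 W
I_L = P_in / (√3·V_L·cosφ) = 211872 / (1.732 × 230 × 0.79) = 673 A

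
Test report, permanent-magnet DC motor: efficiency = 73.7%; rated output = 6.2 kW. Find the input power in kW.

8.41 kW

P_out = 6200 W
P_in = P_out/η = 6200/0.737 = 8412 W = 8.41 kW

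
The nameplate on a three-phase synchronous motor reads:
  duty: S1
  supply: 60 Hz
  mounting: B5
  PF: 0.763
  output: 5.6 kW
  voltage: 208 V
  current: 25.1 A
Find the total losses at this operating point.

P_in = √3·V·I·cosφ = 1.732×208×25.1×0.763 = 6899 W
P_out = 5600 W
Losses = P_in − P_out = 6899 − 5600 = 1299 W

1.3 kW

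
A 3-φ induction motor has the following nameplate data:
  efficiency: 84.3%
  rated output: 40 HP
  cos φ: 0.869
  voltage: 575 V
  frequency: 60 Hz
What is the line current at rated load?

40.9 A

P_out = 40 × 746 = 29840 W
P_in = P_out / η = 29840 / 0.843 = 35397 W
I_L = P_in / (√3·V_L·cosφ) = 35397 / (1.732 × 575 × 0.869) = 40.9 A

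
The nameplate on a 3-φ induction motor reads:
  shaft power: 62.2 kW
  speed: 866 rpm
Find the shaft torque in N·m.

686 N·m

ω = 2π × 866/60 = 90.69 rad/s
τ = P/ω = 62200/90.69 = 686 N·m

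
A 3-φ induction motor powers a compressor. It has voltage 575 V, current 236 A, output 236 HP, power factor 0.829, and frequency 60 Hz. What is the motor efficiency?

P_out = 236 × 746 = 176056 W
P_in = √3·V_L·I_L·cosφ = 1.732 × 575 × 236 × 0.829 = 194842 W
η = P_out / P_in = 176056 / 194842 = 0.904 = 90.4%

90.4 %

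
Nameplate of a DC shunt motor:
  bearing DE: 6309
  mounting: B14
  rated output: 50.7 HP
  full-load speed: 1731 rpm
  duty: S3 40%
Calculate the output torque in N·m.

209 N·m

P_out = 50.7 × 746 = 37822 W
ω = 2π × 1731/60 = 181.3 rad/s
τ = P_out/ω = 37822/181.3 = 209 N·m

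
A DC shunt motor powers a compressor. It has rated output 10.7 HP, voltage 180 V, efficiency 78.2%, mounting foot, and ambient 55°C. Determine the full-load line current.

56.7 A

P_out = 10.7 × 746 = 7982 W
P_in = P_out / η = 7982 / 0.782 = 10207 W
I = P_in / V = 10207 / 180 = 56.7 A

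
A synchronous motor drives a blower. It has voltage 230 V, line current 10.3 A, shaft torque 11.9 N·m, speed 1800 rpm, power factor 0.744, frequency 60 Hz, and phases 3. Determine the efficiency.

ω = 2π × 1800/60 = 188.5 rad/s; P_out = τω = 11.9 × 188.5 = 2243 W
P_in = √3·V_L·I_L·cosφ = 1.732 × 230 × 10.3 × 0.744 = 3053 W
η = P_out / P_in = 2243 / 3053 = 0.735 = 73.5%

73.5 %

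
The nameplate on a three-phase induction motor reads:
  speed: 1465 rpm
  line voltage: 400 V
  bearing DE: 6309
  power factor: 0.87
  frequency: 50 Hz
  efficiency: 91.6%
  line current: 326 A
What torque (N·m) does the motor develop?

P_in = √3·V·I·cosφ = 1.732 × 400 × 326 × 0.87 = 196492 W
P_out = η·P_in = 0.916 × 196492 = 179987 W
n = 1465 rpm
ω = 2π×1465/60 = 153.4 rad/s
τ = P_out/ω = 179987/153.4 = 1170 N·m

1170 N·m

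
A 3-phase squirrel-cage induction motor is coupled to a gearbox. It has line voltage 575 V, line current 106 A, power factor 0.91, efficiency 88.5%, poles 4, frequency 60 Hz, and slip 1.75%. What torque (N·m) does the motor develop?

459 N·m

P_in = √3·V·I·cosφ = 1.732 × 575 × 106 × 0.91 = 96065 W
P_out = η·P_in = 0.885 × 96065 = 85018 W
n_s = 120×60/4 = 1800 rpm; n = 1800×(1−0.0175) = 1769 rpm
ω = 2π×1769/60 = 185.2 rad/s
τ = P_out/ω = 85018/185.2 = 459 N·m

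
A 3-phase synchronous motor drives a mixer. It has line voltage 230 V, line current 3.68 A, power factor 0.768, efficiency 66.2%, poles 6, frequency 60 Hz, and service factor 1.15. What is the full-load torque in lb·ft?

P_in = √3·V·I·cosφ = 1.732 × 230 × 3.68 × 0.768 = 1126 W
P_out = η·P_in = 0.662 × 1126 = 745 W
n = n_s = 120×60/6 = 1200 rpm (synchronous)
ω = 2π×1200/60 = 125.7 rad/s
τ = P_out/ω = 745/125.7 = 5.927 N·m
In lb·ft: 5.927/1.356 = 4.37 lb·ft

4.37 lb·ft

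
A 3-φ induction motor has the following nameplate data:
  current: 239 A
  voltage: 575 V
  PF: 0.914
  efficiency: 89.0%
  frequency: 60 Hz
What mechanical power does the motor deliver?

194 kW

P_in = √3·V·I·cosφ = 1.732 × 575 × 239 × 0.914 = 217550 W
P_out = η·P_in = 0.89 × 217550 = 193620 W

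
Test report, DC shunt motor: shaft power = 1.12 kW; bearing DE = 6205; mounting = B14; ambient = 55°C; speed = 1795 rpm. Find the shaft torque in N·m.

5.96 N·m

ω = 2π × 1795/60 = 188 rad/s
τ = P/ω = 1120/188 = 5.96 N·m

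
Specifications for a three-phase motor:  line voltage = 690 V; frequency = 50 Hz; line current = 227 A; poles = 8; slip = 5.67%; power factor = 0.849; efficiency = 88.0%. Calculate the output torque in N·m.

2740 N·m

P_in = √3·V·I·cosφ = 1.732 × 690 × 227 × 0.849 = 230319 W
P_out = η·P_in = 0.88 × 230319 = 202681 W
n_s = 120×50/8 = 750 rpm; n = 750×(1−0.0567) = 707 rpm
ω = 2π×707/60 = 74.04 rad/s
τ = P_out/ω = 202681/74.04 = 2740 N·m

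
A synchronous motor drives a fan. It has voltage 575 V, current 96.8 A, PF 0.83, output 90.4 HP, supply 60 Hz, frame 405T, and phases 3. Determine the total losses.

P_in = √3·V·I·cosφ = 1.732×575×96.8×0.83 = 80015 W
P_out = 90.4×746 = 67438 W
Losses = P_in − P_out = 80015 − 67438 = 12577 W

12600 W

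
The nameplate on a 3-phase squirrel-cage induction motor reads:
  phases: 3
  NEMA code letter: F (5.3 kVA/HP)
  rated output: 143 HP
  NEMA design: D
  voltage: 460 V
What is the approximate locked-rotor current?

951 A

S_LR = 5.3 × 143 = 757.9 kVA
I_LR = S_LR/(√3·V_L) = 757900/(1.732×460) = 951 A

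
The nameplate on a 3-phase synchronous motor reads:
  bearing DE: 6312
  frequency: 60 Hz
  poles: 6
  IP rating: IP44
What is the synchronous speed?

n_s = 120f/p = 120×60/6 = 1200 rpm

1200 rpm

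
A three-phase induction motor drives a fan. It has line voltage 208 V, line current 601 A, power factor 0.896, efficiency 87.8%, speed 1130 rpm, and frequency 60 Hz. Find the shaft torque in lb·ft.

1060 lb·ft

P_in = √3·V·I·cosφ = 1.732 × 208 × 601 × 0.896 = 193996 W
P_out = η·P_in = 0.878 × 193996 = 170328 W
n = 1130 rpm
ω = 2π×1130/60 = 118.3 rad/s
τ = P_out/ω = 170328/118.3 = 1440 N·m
In lb·ft: 1440/1.356 = 1060 lb·ft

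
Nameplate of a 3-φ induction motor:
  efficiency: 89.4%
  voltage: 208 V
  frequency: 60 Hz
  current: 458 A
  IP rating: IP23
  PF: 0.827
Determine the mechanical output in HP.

P_in = √3·V·I·cosφ = 1.732 × 208 × 458 × 0.827 = 136453 W
P_out = η·P_in = 0.894 × 136453 = 121989 W
= 121989/746 = 164 HP

164 HP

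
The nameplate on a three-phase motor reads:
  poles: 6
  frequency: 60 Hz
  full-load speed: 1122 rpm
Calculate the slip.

6.50 %

n_s = 120f/p = 120×60/6 = 1200 rpm
s = (n_s − n)/n_s = (1200 − 1122)/1200 = 0.0650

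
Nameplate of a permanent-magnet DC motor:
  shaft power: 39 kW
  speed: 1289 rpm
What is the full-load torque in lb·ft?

ω = 2π × 1289/60 = 135 rad/s
τ = P/ω = 39000/135 = 288.9 N·m
In lb·ft: 288.9/1.356 = 213 lb·ft

213 lb·ft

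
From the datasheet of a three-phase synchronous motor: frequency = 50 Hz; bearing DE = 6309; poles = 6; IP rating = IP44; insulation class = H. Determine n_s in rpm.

n_s = 120f/p = 120×50/6 = 1000 rpm

1000 rpm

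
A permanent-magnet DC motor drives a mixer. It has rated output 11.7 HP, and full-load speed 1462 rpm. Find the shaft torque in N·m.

57 N·m

P_out = 11.7 × 746 = 8728 W
ω = 2π × 1462/60 = 153.1 rad/s
τ = P_out/ω = 8728/153.1 = 57 N·m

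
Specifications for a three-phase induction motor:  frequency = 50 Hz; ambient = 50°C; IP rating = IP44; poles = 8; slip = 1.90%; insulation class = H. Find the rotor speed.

n_s = 120f/p = 120×50/8 = 750 rpm
n = n_s(1 − s) = 750 × (1 − 0.019) = 736 rpm

736 rpm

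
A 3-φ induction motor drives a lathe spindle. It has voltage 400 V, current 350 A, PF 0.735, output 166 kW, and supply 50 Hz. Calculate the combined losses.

P_in = √3·V·I·cosφ = 1.732×400×350×0.735 = 178223 W
P_out = 166000 W
Losses = P_in − P_out = 178223 − 166000 = 12223 W

12200 W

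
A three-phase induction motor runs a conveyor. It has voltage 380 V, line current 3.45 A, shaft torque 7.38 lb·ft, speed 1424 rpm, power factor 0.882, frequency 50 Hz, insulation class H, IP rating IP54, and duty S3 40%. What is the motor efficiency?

τ = 7.38 lb·ft × 1.356 = 10.01 N·m
ω = 2π × 1424/60 = 149.1 rad/s; P_out = τω = 10.01 × 149.1 = 1492 W
P_in = √3·V_L·I_L·cosφ = 1.732 × 380 × 3.45 × 0.882 = 2003 W
η = P_out / P_in = 1492 / 2003 = 0.745 = 74.5%

74.5 %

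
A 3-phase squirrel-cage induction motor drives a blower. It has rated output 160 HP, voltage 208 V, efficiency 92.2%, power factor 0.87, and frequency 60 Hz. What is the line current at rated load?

P_out = 160 × 746 = 119360 W
P_in = P_out / η = 119360 / 0.922 = 129458 W
I_L = P_in / (√3·V_L·cosφ) = 129458 / (1.732 × 208 × 0.87) = 413 A

413 A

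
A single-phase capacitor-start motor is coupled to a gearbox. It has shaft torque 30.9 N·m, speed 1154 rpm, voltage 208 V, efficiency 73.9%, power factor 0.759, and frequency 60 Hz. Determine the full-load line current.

32 A

ω = 2π×1154/60 = 120.8 rad/s; P_out = τω = 30.9 × 120.8 = 3733 W
P_in = P_out / η = 3733 / 0.739 = 5051 W
I = P_in / (V·cosφ) = 5051 / (208 × 0.759) = 32 A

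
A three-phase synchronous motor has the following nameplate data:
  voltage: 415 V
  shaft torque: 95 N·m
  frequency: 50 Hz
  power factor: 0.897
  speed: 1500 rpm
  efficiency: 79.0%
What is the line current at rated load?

29.3 A

ω = 2π×1500/60 = 157.1 rad/s; P_out = τω = 95 × 157.1 = 14925 W
P_in = P_out / η = 14925 / 0.790 = 18892 W
I_L = P_in / (√3·V_L·cosφ) = 18892 / (1.732 × 415 × 0.897) = 29.3 A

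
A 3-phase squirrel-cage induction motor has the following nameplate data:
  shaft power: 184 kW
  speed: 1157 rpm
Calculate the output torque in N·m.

1520 N·m

ω = 2π × 1157/60 = 121.2 rad/s
τ = P/ω = 184000/121.2 = 1520 N·m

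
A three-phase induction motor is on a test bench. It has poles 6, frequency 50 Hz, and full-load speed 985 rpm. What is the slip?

n_s = 120f/p = 120×50/6 = 1000 rpm
s = (n_s − n)/n_s = (1000 − 985)/1000 = 0.0150

1.50 %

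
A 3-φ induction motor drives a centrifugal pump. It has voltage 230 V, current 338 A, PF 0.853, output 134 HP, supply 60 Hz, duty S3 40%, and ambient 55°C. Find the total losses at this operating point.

P_in = √3·V·I·cosφ = 1.732×230×338×0.853 = 114853 W
P_out = 134×746 = 99964 W
Losses = P_in − P_out = 114853 − 99964 = 14889 W

14.9 kW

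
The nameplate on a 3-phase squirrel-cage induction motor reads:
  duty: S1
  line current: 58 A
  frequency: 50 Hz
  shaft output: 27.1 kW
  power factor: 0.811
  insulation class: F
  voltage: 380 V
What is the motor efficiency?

87.5 %

P_out = 27.1 kW = 27100 W
P_in = √3·V_L·I_L·cosφ = 1.732 × 380 × 58 × 0.811 = 30959 W
η = P_out / P_in = 27100 / 30959 = 0.875 = 87.5%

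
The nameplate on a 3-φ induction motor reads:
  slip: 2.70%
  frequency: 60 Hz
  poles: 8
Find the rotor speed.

n_s = 120f/p = 120×60/8 = 900 rpm
n = n_s(1 − s) = 900 × (1 − 0.027) = 876 rpm

876 rpm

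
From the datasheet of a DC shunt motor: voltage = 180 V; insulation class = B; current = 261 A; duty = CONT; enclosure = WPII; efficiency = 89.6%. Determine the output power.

42.1 kW

P_in = V·I = 180 × 261 = 46980 W
P_out = η·P_in = 0.896 × 46980 = 42094 W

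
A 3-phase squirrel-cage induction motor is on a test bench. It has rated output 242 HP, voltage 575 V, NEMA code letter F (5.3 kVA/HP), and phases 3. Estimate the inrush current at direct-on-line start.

S_LR = 5.3 × 242 = 1282.6 kVA
I_LR = S_LR/(√3·V_L) = 1282600/(1.732×575) = 1290 A

1290 A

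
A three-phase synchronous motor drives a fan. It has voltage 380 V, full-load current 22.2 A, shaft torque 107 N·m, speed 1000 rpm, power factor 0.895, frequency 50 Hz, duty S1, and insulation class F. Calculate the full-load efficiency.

ω = 2π × 1000/60 = 104.7 rad/s; P_out = τω = 107 × 104.7 = 11203 W
P_in = √3·V_L·I_L·cosφ = 1.732 × 380 × 22.2 × 0.895 = 13077 W
η = P_out / P_in = 11203 / 13077 = 0.857 = 85.7%

85.7 %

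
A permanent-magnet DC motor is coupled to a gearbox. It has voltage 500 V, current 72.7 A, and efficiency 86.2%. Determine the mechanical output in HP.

42 HP

P_in = V·I = 500 × 72.7 = 36350 W
P_out = η·P_in = 0.862 × 36350 = 31334 W
= 31334/746 = 42 HP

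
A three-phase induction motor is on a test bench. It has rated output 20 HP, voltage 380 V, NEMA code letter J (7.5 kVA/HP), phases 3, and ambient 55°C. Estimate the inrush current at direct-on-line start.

S_LR = 7.5 × 20 = 150 kVA
I_LR = S_LR/(√3·V_L) = 150000/(1.732×380) = 228 A

228 A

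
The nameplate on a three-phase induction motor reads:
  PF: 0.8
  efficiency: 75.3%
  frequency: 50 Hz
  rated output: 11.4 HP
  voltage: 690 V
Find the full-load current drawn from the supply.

P_out = 11.4 × 746 = 8504 W
P_in = P_out / η = 8504 / 0.753 = 11293 W
I_L = P_in / (√3·V_L·cosφ) = 11293 / (1.732 × 690 × 0.8) = 11.8 A

11.8 A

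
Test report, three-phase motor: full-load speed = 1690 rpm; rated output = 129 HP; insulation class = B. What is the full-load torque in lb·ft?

P_out = 129 × 746 = 96234 W
ω = 2π × 1690/60 = 177 rad/s
τ = P_out/ω = 96234/177 = 543.7 N·m
In lb·ft: 543.7/1.356 = 401 lb·ft

401 lb·ft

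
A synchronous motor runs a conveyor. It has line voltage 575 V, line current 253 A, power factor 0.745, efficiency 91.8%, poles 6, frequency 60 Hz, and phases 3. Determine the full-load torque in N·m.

1370 N·m

P_in = √3·V·I·cosφ = 1.732 × 575 × 253 × 0.745 = 187712 W
P_out = η·P_in = 0.918 × 187712 = 172320 W
n = n_s = 120×60/6 = 1200 rpm (synchronous)
ω = 2π×1200/60 = 125.7 rad/s
τ = P_out/ω = 172320/125.7 = 1370 N·m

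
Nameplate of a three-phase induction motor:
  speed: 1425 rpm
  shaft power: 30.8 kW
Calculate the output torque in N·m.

206 N·m

ω = 2π × 1425/60 = 149.2 rad/s
τ = P/ω = 30800/149.2 = 206 N·m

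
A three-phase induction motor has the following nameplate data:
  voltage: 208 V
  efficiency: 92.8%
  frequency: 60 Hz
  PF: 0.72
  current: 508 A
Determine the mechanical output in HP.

P_in = √3·V·I·cosφ = 1.732 × 208 × 508 × 0.72 = 131767 W
P_out = η·P_in = 0.928 × 131767 = 122280 W
= 122280/746 = 164 HP

164 HP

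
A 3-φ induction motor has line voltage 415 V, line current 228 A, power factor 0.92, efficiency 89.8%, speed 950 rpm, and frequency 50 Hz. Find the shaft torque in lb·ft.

P_in = √3·V·I·cosφ = 1.732 × 415 × 228 × 0.92 = 150771 W
P_out = η·P_in = 0.898 × 150771 = 135392 W
n = 950 rpm
ω = 2π×950/60 = 99.48 rad/s
τ = P_out/ω = 135392/99.48 = 1361 N·m
In lb·ft: 1361/1.356 = 1000 lb·ft

1000 lb·ft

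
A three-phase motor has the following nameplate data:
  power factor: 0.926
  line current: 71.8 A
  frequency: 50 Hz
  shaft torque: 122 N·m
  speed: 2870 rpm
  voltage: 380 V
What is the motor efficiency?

ω = 2π × 2870/60 = 300.5 rad/s; P_out = τω = 122 × 300.5 = 36661 W
P_in = √3·V_L·I_L·cosφ = 1.732 × 380 × 71.8 × 0.926 = 43759 W
η = P_out / P_in = 36661 / 43759 = 0.838 = 83.8%

83.8 %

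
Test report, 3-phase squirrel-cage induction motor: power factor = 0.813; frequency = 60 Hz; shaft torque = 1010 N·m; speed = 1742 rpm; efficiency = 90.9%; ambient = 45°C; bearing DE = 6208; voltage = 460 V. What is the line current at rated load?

ω = 2π×1742/60 = 182.4 rad/s; P_out = τω = 1010 × 182.4 = 184224 W
P_in = P_out / η = 184224 / 0.909 = 202667 W
I_L = P_in / (√3·V_L·cosφ) = 202667 / (1.732 × 460 × 0.813) = 313 A

313 A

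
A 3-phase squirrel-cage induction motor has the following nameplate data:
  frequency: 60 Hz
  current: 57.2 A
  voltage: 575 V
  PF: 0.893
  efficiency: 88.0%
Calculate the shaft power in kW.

44.8 kW

P_in = √3·V·I·cosφ = 1.732 × 575 × 57.2 × 0.893 = 50870 W
P_out = η·P_in = 0.88 × 50870 = 44766 W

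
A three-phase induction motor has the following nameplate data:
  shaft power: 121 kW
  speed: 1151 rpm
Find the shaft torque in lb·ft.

ω = 2π × 1151/60 = 120.5 rad/s
τ = P/ω = 121000/120.5 = 1004 N·m
In lb·ft: 1004/1.356 = 740 lb·ft

740 lb·ft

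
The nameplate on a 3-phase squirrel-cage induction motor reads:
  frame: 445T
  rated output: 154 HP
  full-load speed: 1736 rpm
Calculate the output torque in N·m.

P_out = 154 × 746 = 114884 W
ω = 2π × 1736/60 = 181.8 rad/s
τ = P_out/ω = 114884/181.8 = 632 N·m

632 N·m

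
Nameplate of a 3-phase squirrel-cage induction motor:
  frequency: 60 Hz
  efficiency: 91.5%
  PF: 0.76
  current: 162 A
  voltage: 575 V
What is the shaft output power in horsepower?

P_in = √3·V·I·cosφ = 1.732 × 575 × 162 × 0.76 = 122615 W
P_out = η·P_in = 0.915 × 122615 = 112193 W
= 112193/746 = 150 HP

150 HP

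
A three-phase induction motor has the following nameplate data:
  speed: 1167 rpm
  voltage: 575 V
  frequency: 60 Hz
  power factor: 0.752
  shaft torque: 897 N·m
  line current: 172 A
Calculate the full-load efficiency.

ω = 2π × 1167/60 = 122.2 rad/s; P_out = τω = 897 × 122.2 = 109613 W
P_in = √3·V_L·I_L·cosφ = 1.732 × 575 × 172 × 0.752 = 128814 W
η = P_out / P_in = 109613 / 128814 = 0.851 = 85.1%

85.1 %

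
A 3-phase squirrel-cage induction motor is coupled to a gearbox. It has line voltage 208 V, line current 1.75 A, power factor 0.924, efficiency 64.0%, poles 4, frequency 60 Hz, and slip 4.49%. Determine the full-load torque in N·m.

2.07 N·m

P_in = √3·V·I·cosφ = 1.732 × 208 × 1.75 × 0.924 = 583 W
P_out = η·P_in = 0.64 × 583 = 373 W
n_s = 120×60/4 = 1800 rpm; n = 1800×(1−0.0449) = 1719 rpm
ω = 2π×1719/60 = 180 rad/s
τ = P_out/ω = 373/180 = 2.07 N·m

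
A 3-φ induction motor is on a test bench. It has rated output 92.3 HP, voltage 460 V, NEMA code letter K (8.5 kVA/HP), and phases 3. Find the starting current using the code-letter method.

S_LR = 8.5 × 92.3 = 784.55 kVA
I_LR = S_LR/(√3·V_L) = 784550/(1.732×460) = 985 A

985 A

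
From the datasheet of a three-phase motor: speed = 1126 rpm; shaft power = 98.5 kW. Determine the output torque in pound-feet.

616 lb·ft

ω = 2π × 1126/60 = 117.9 rad/s
τ = P/ω = 98500/117.9 = 835.5 N·m
In lb·ft: 835.5/1.356 = 616 lb·ft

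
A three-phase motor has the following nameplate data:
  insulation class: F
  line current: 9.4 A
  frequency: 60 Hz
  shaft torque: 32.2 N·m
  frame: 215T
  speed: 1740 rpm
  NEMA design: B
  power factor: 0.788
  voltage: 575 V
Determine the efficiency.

79.5 %

ω = 2π × 1740/60 = 182.2 rad/s; P_out = τω = 32.2 × 182.2 = 5867 W
P_in = √3·V_L·I_L·cosφ = 1.732 × 575 × 9.4 × 0.788 = 7377 W
η = P_out / P_in = 5867 / 7377 = 0.795 = 79.5%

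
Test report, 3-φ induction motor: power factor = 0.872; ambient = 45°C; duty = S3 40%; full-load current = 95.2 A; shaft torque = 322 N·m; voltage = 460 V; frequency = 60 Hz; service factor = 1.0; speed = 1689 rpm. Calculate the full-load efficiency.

ω = 2π × 1689/60 = 176.9 rad/s; P_out = τω = 322 × 176.9 = 56962 W
P_in = √3·V_L·I_L·cosφ = 1.732 × 460 × 95.2 × 0.872 = 66139 W
η = P_out / P_in = 56962 / 66139 = 0.861 = 86.1%

86.1 %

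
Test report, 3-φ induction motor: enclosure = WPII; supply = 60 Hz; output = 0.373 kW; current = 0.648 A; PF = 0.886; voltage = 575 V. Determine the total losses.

199 W

P_in = √3·V·I·cosφ = 1.732×575×0.648×0.886 = 572 W
P_out = 373 W
Losses = P_in − P_out = 572 − 373 = 199 W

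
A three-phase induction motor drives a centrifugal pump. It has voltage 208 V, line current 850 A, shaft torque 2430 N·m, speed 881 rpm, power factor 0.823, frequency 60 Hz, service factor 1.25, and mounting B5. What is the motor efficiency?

ω = 2π × 881/60 = 92.26 rad/s; P_out = τω = 2430 × 92.26 = 224192 W
P_in = √3·V_L·I_L·cosφ = 1.732 × 208 × 850 × 0.823 = 252017 W
η = P_out / P_in = 224192 / 252017 = 0.890 = 89.0%

89.0 %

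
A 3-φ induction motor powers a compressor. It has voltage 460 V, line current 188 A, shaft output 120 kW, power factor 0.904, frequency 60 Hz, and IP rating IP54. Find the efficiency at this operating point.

P_out = 120 kW = 120000 W
P_in = √3·V_L·I_L·cosφ = 1.732 × 460 × 188 × 0.904 = 135404 W
η = P_out / P_in = 120000 / 135404 = 0.886 = 88.6%

88.6 %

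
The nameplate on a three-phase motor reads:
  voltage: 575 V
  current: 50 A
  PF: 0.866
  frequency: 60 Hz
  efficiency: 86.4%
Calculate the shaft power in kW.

37.3 kW

P_in = √3·V·I·cosφ = 1.732 × 575 × 50 × 0.866 = 43122 W
P_out = η·P_in = 0.864 × 43122 = 37257 W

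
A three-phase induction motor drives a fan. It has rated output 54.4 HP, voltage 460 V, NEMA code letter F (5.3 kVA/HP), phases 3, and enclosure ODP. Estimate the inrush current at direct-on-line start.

S_LR = 5.3 × 54.4 = 288.32 kVA
I_LR = S_LR/(√3·V_L) = 288320/(1.732×460) = 362 A

362 A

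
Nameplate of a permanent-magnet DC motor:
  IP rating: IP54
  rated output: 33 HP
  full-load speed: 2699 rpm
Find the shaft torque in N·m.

P_out = 33 × 746 = 24618 W
ω = 2π × 2699/60 = 282.6 rad/s
τ = P_out/ω = 24618/282.6 = 87.1 N·m

87.1 N·m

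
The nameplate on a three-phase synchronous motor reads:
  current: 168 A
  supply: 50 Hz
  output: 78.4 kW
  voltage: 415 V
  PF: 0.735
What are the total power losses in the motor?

10.4 kW

P_in = √3·V·I·cosφ = 1.732×415×168×0.735 = 88755 W
P_out = 78400 W
Losses = P_in − P_out = 88755 − 78400 = 10355 W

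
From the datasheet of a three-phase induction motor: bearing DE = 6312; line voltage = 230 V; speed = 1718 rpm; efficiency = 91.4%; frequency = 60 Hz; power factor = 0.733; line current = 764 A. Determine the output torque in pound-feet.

836 lb·ft

P_in = √3·V·I·cosφ = 1.732 × 230 × 764 × 0.733 = 223086 W
P_out = η·P_in = 0.914 × 223086 = 203901 W
n = 1718 rpm
ω = 2π×1718/60 = 179.9 rad/s
τ = P_out/ω = 203901/179.9 = 1133 N·m
In lb·ft: 1133/1.356 = 836 lb·ft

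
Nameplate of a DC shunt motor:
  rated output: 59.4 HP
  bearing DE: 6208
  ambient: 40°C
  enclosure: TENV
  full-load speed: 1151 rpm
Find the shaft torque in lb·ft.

P_out = 59.4 × 746 = 44312 W
ω = 2π × 1151/60 = 120.5 rad/s
τ = P_out/ω = 44312/120.5 = 367.7 N·m
In lb·ft: 367.7/1.356 = 271 lb·ft

271 lb·ft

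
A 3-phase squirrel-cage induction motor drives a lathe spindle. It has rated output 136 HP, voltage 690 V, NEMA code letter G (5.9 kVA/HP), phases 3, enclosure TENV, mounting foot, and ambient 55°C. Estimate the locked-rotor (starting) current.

S_LR = 5.9 × 136 = 802.4 kVA
I_LR = S_LR/(√3·V_L) = 802400/(1.732×690) = 671 A

671 A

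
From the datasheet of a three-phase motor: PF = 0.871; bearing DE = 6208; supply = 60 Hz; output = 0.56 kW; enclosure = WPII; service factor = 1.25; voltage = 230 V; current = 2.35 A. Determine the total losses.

255 W

P_in = √3·V·I·cosφ = 1.732×230×2.35×0.871 = 815 W
P_out = 560 W
Losses = P_in − P_out = 815 − 560 = 255 W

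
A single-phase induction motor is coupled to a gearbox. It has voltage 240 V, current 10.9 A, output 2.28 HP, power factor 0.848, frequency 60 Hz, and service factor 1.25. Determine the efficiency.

76.7 %

P_out = 2.28 × 746 = 1701 W
P_in = V·I·cosφ = 240 × 10.9 × 0.848 = 2218 W
η = P_out / P_in = 1701 / 2218 = 0.767 = 76.7%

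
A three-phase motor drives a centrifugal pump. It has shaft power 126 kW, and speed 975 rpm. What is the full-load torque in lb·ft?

ω = 2π × 975/60 = 102.1 rad/s
τ = P/ω = 126000/102.1 = 1234 N·m
In lb·ft: 1234/1.356 = 910 lb·ft

910 lb·ft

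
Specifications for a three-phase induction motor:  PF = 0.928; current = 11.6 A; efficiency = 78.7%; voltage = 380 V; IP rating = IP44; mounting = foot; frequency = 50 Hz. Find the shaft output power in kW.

5.58 kW

P_in = √3·V·I·cosφ = 1.732 × 380 × 11.6 × 0.928 = 7085 W
P_out = η·P_in = 0.787 × 7085 = 5576 W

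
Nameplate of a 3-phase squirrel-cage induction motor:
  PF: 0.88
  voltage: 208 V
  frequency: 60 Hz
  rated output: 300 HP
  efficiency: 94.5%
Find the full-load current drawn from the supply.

747 A

P_out = 300 × 746 = 223800 W
P_in = P_out / η = 223800 / 0.945 = 236825 W
I_L = P_in / (√3·V_L·cosφ) = 236825 / (1.732 × 208 × 0.88) = 747 A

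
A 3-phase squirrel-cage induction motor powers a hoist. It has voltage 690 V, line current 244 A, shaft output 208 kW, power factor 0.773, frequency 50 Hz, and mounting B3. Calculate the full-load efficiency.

92.3 %

P_out = 208 kW = 208000 W
P_in = √3·V_L·I_L·cosφ = 1.732 × 690 × 244 × 0.773 = 225406 W
η = P_out / P_in = 208000 / 225406 = 0.923 = 92.3%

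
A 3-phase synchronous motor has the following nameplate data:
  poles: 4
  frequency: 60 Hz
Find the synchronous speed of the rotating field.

n_s = 120f/p = 120×60/4 = 1800 rpm

1800 rpm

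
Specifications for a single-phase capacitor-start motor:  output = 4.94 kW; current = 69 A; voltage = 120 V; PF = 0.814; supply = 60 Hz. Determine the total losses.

1.8 kW

P_in = V·I·cosφ = 120×69×0.814 = 6740 W
P_out = 4940 W
Losses = P_in − P_out = 6740 − 4940 = 1800 W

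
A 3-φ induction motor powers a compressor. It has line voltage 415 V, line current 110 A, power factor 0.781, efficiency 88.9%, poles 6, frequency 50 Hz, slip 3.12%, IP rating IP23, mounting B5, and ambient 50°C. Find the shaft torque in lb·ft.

P_in = √3·V·I·cosφ = 1.732 × 415 × 110 × 0.781 = 61750 W
P_out = η·P_in = 0.889 × 61750 = 54896 W
n_s = 120×50/6 = 1000 rpm; n = 1000×(1−0.0312) = 969 rpm
ω = 2π×969/60 = 101.5 rad/s
τ = P_out/ω = 54896/101.5 = 540.8 N·m
In lb·ft: 540.8/1.356 = 399 lb·ft

399 lb·ft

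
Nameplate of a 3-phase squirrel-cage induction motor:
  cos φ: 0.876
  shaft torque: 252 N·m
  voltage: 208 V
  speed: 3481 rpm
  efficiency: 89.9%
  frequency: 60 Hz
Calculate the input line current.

ω = 2π×3481/60 = 364.5 rad/s; P_out = τω = 252 × 364.5 = 91854 W
P_in = P_out / η = 91854 / 0.899 = 102174 W
I_L = P_in / (√3·V_L·cosφ) = 102174 / (1.732 × 208 × 0.876) = 324 A

324 A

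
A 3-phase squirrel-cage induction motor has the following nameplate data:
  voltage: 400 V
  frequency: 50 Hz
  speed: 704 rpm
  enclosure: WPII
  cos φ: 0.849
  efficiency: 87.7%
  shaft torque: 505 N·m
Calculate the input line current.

ω = 2π×704/60 = 73.72 rad/s; P_out = τω = 505 × 73.72 = 37229 W
P_in = P_out / η = 37229 / 0.877 = 42450 W
I_L = P_in / (√3·V_L·cosφ) = 42450 / (1.732 × 400 × 0.849) = 72.2 A

72.2 A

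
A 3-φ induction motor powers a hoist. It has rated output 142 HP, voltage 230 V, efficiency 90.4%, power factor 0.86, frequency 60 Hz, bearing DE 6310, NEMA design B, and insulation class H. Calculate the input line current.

342 A

P_out = 142 × 746 = 105932 W
P_in = P_out / η = 105932 / 0.904 = 117181 W
I_L = P_in / (√3·V_L·cosφ) = 117181 / (1.732 × 230 × 0.86) = 342 A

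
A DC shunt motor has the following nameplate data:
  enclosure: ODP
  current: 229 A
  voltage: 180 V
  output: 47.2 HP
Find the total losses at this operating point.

6010 W

P_in = V·I = 180×229 = 41220 W
P_out = 47.2×746 = 35211 W
Losses = P_in − P_out = 41220 − 35211 = 6009 W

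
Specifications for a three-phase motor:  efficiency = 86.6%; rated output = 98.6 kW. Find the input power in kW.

P_out = 98600 W
P_in = P_out/η = 98600/0.866 = 113857 W = 114 kW

114 kW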